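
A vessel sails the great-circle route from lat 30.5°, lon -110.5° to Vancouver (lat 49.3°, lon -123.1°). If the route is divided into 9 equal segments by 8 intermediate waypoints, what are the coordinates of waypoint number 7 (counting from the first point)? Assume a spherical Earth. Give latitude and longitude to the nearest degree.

Write both endpoints as unit vectors p₁, p₂ with components (cos φ cos λ, cos φ sin λ, sin φ).
The central angle between the endpoints is δ = arccos(p₁·p₂) ≈ 0.368 rad (21.1°).
Interpolate at f = 7/9 with slerp weights a = sin((1−f)δ)/sin δ ≈ 0.227, b = sin(fδ)/sin δ ≈ 0.785.
p = a·p₁ + b·p₂ ≈ (-0.348, -0.612, 0.710); φ = arcsin(p_z) ≈ 45.25°, λ = atan2(p_y, p_x) ≈ -119.62°.

≈ lat 45°, lon -120°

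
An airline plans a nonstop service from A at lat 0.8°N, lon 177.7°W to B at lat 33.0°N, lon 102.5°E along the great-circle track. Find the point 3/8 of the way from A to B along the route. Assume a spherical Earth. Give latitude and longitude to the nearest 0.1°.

From cos δ = sin φ₁ sin φ₂ + cos φ₁ cos φ₂ cos Δλ, the central angle is δ ≈ 1.414 rad (81.0°).
Interpolate at f = 3/8 with slerp weights a = sin((1−f)δ)/sin δ ≈ 0.783, b = sin(fδ)/sin δ ≈ 0.512.
p = a·p₁ + b·p₂ ≈ (-0.875, 0.388, 0.290); φ = arcsin(p_z) ≈ 16.85°, λ = atan2(p_y, p_x) ≈ 156.09°.

≈ lat 16.8°N, lon 156.1°E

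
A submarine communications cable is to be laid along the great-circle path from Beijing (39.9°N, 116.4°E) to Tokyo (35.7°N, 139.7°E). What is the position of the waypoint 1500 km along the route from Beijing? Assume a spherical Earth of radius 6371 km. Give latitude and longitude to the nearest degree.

≈ 37°N, 133°E

The haversine formula gives a central angle δ ≈ 0.329 rad (18.8°) between the endpoints. The total great-circle distance is δ·R ≈ 0.329 × 6371 ≈ 2093 km, so the target fraction is f = 1500/2093 ≈ 0.717.
Interpolate at f ≈ 0.717 with slerp weights a = sin((1−f)δ)/sin δ ≈ 0.288, b = sin(fδ)/sin δ ≈ 0.723.
p = a·p₁ + b·p₂ ≈ (-0.546, 0.578, 0.607); φ = arcsin(p_z) ≈ 37.35°, λ = atan2(p_y, p_x) ≈ 133.38°.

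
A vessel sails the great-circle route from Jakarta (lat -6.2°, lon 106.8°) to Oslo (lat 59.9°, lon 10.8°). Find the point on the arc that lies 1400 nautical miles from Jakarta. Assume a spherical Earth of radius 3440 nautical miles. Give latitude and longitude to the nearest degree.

≈ lat 14°, lon 95°

The haversine formula gives a central angle δ ≈ 1.717 rad (98.4°) between the endpoints. The total great-circle distance is δ·R ≈ 1.717 × 3440 ≈ 5906 nmi, so the target fraction is f = 1400/5906 ≈ 0.237.
Interpolate at f ≈ 0.237 with slerp weights a = sin((1−f)δ)/sin δ ≈ 0.977, b = sin(fδ)/sin δ ≈ 0.400.
p = a·p₁ + b·p₂ ≈ (-0.084, 0.967, 0.241); φ = arcsin(p_z) ≈ 13.93°, λ = atan2(p_y, p_x) ≈ 94.94°.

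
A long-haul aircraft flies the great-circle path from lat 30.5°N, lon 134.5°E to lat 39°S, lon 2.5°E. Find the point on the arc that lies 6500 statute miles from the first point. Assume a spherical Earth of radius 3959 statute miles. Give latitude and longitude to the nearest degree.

≈ lat 24°S, lon 55°E

Convert each endpoint to a unit vector on the sphere (x = cos φ cos λ, y = cos φ sin λ, z = sin φ).
The central angle between the endpoints is δ = arccos(p₁·p₂) ≈ 2.446 rad (140.1°). The total great-circle distance is δ·R ≈ 2.446 × 3959 ≈ 9682 mi, so the target fraction is f = 6500/9682 ≈ 0.671.
Interpolate at f ≈ 0.671 with slerp weights a = sin((1−f)δ)/sin δ ≈ 1.123, b = sin(fδ)/sin δ ≈ 1.556.
p = a·p₁ + b·p₂ ≈ (0.530, 0.743, -0.409); φ = arcsin(p_z) ≈ -24.15°, λ = atan2(p_y, p_x) ≈ 54.51°.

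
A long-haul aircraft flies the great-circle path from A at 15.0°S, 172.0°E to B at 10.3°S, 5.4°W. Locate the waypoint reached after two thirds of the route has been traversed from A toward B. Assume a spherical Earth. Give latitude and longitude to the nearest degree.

The haversine formula gives a central angle δ ≈ 2.698 rad (154.6°) between the endpoints.
Interpolate at f = 2/3 with slerp weights a = sin((1−f)δ)/sin δ ≈ 1.823, b = sin(fδ)/sin δ ≈ 2.269.
p = a·p₁ + b·p₂ ≈ (0.478, 0.035, -0.877); φ = arcsin(p_z) ≈ -61.34°, λ = atan2(p_y, p_x) ≈ 4.19°.

≈ 61°S, 4°E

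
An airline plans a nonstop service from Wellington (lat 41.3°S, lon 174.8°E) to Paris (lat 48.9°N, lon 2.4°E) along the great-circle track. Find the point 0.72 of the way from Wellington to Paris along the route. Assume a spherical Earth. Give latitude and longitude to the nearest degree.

Write both endpoints as unit vectors p₁, p₂ with components (cos φ cos λ, cos φ sin λ, sin φ).
The central angle between the endpoints is δ = arccos(p₁·p₂) ≈ 2.979 rad (170.7°).
Interpolate at f = 0.72 with slerp weights a = sin((1−f)δ)/sin δ ≈ 4.588, b = sin(fδ)/sin δ ≈ 5.199.
p = a·p₁ + b·p₂ ≈ (-0.018, 0.455, 0.890); φ = arcsin(p_z) ≈ 62.88°, λ = atan2(p_y, p_x) ≈ 92.20°.

≈ lat 63°N, lon 92°E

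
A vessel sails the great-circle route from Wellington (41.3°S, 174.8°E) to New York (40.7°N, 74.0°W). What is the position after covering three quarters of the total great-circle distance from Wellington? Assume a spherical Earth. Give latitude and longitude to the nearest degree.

≈ (22°N, 106°W)

Convert each endpoint to a unit vector on the sphere (x = cos φ cos λ, y = cos φ sin λ, z = sin φ).
The central angle between the endpoints is δ = arccos(p₁·p₂) ≈ 2.261 rad (129.5°).
Interpolate at f = 3/4 with slerp weights a = sin((1−f)δ)/sin δ ≈ 0.694, b = sin(fδ)/sin δ ≈ 1.286.
p = a·p₁ + b·p₂ ≈ (-0.251, -0.890, 0.381); φ = arcsin(p_z) ≈ 22.37°, λ = atan2(p_y, p_x) ≈ -105.72°.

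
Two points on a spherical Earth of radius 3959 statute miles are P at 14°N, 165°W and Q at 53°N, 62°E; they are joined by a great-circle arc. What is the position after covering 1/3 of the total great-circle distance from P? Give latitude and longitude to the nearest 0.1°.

From cos δ = sin φ₁ sin φ₂ + cos φ₁ cos φ₂ cos Δλ, the central angle is δ ≈ 1.777 rad (101.8°).
Interpolate at f = 1/3 with slerp weights a = sin((1−f)δ)/sin δ ≈ 0.947, b = sin(fδ)/sin δ ≈ 0.571.
p = a·p₁ + b·p₂ ≈ (-0.726, 0.065, 0.685); φ = arcsin(p_z) ≈ 43.21°, λ = atan2(p_y, p_x) ≈ 174.85°.

≈ 43.2°N, 174.8°E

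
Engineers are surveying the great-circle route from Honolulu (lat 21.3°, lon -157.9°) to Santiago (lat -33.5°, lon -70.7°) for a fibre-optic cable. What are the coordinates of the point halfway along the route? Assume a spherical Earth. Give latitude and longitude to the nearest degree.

≈ lat -8°, lon -117°

Write both endpoints as unit vectors p₁, p₂ with components (cos φ cos λ, cos φ sin λ, sin φ).
The central angle between the endpoints is δ = arccos(p₁·p₂) ≈ 1.734 rad (99.4°).
Interpolate at f = 1/2 with slerp weights a = sin((1−f)δ)/sin δ ≈ 0.773, b = sin(fδ)/sin δ ≈ 0.773.
p = a·p₁ + b·p₂ ≈ (-0.454, -0.879, -0.146); φ = arcsin(p_z) ≈ -8.38°, λ = atan2(p_y, p_x) ≈ -117.32°.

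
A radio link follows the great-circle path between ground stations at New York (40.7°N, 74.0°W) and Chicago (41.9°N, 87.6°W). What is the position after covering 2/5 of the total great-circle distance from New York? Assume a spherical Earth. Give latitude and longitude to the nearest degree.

≈ 41°N, 79°W

Write both endpoints as unit vectors p₁, p₂ with components (cos φ cos λ, cos φ sin λ, sin φ).
The central angle between the endpoints is δ = arccos(p₁·p₂) ≈ 0.179 rad (10.3°).
Interpolate at f = 2/5 with slerp weights a = sin((1−f)δ)/sin δ ≈ 0.602, b = sin(fδ)/sin δ ≈ 0.402.
p = a·p₁ + b·p₂ ≈ (0.138, -0.738, 0.661); φ = arcsin(p_z) ≈ 41.37°, λ = atan2(p_y, p_x) ≈ -79.38°.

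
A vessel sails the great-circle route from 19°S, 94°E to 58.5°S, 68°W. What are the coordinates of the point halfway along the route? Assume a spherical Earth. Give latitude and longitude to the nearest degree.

≈ 68°S, 74°E

The haversine formula gives a central angle δ ≈ 1.764 rad (101.1°) between the endpoints.
Interpolate at f = 1/2 with slerp weights a = sin((1−f)δ)/sin δ ≈ 0.787, b = sin(fδ)/sin δ ≈ 0.787.
p = a·p₁ + b·p₂ ≈ (0.102, 0.361, -0.927); φ = arcsin(p_z) ≈ -67.97°, λ = atan2(p_y, p_x) ≈ 74.20°.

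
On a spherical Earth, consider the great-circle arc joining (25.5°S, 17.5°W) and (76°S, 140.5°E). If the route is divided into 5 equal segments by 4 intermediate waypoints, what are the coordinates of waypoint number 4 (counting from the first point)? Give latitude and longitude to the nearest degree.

≈ (85°S, 44°E)

Convert each endpoint to a unit vector on the sphere (x = cos φ cos λ, y = cos φ sin λ, z = sin φ).
The central angle between the endpoints is δ = arccos(p₁·p₂) ≈ 1.354 rad (77.6°).
Interpolate at f = 4/5 with slerp weights a = sin((1−f)δ)/sin δ ≈ 0.274, b = sin(fδ)/sin δ ≈ 0.905.
p = a·p₁ + b·p₂ ≈ (0.067, 0.065, -0.996); φ = arcsin(p_z) ≈ -84.65°, λ = atan2(p_y, p_x) ≈ 44.11°.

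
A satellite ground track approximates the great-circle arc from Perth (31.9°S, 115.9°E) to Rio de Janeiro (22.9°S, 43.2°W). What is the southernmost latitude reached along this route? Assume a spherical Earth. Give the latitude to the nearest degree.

≈ 71°S

The great circle lies in the plane with unit normal n̂ = (p₁ × p₂)/|p₁ × p₂|.
Here n̂_z ≈ -0.328; the vertex latitude is φ_max = arccos|n̂_z| ≈ 70.9°.
Check via Clairaut: cos φ_max = |cos φ₁| · sin C = cos(31.9°)·sin(157.3°) ≈ 0.328, again giving ≈ 70.9°.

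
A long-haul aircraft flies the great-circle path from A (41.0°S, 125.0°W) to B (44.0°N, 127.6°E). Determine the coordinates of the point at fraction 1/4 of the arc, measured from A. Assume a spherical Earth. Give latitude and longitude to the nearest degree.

The haversine formula gives a central angle δ ≈ 2.237 rad (128.2°) between the endpoints.
Interpolate at f = 1/4 with slerp weights a = sin((1−f)δ)/sin δ ≈ 1.265, b = sin(fδ)/sin δ ≈ 0.675.
p = a·p₁ + b·p₂ ≈ (-0.844, -0.397, -0.361); φ = arcsin(p_z) ≈ -21.16°, λ = atan2(p_y, p_x) ≈ -154.79°.

≈ (21°S, 155°W)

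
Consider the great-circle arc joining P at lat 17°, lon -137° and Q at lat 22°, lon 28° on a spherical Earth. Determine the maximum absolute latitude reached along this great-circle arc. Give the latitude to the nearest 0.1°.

≈ 69.8°

The great circle lies in the plane with unit normal n̂ = (p₁ × p₂)/|p₁ × p₂|.
Here n̂_z ≈ +0.345; the vertex latitude is φ_max = arccos|n̂_z| ≈ 69.8°.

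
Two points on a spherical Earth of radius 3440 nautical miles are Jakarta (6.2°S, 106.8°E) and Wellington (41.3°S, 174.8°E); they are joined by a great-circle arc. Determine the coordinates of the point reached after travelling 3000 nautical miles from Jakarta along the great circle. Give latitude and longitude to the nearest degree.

≈ 35°S, 151°E

From cos δ = sin φ₁ sin φ₂ + cos φ₁ cos φ₂ cos Δλ, the central angle is δ ≈ 1.212 rad (69.4°). The total great-circle distance is δ·R ≈ 1.212 × 3440 ≈ 4170 nmi, so the target fraction is f = 3000/4170 ≈ 0.719.
Interpolate at f ≈ 0.719 with slerp weights a = sin((1−f)δ)/sin δ ≈ 0.356, b = sin(fδ)/sin δ ≈ 0.818.
p = a·p₁ + b·p₂ ≈ (-0.714, 0.395, -0.578); φ = arcsin(p_z) ≈ -35.32°, λ = atan2(p_y, p_x) ≈ 151.07°.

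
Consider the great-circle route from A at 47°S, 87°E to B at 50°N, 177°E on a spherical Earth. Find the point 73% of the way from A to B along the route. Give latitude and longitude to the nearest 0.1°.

≈ 25.9°N, 146.6°E

Convert each endpoint to a unit vector on the sphere (x = cos φ cos λ, y = cos φ sin λ, z = sin φ).
The central angle between the endpoints is δ = arccos(p₁·p₂) ≈ 2.165 rad (124.1°).
Interpolate at f = 0.73 with slerp weights a = sin((1−f)δ)/sin δ ≈ 0.666, b = sin(fδ)/sin δ ≈ 1.207.
p = a·p₁ + b·p₂ ≈ (-0.751, 0.494, 0.437); φ = arcsin(p_z) ≈ 25.94°, λ = atan2(p_y, p_x) ≈ 146.65°.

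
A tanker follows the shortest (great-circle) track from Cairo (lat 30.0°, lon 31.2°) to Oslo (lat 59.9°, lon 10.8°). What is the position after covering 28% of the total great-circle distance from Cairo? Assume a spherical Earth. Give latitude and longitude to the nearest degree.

The haversine formula gives a central angle δ ≈ 0.574 rad (32.9°) between the endpoints.
Interpolate at f = 0.28 with slerp weights a = sin((1−f)δ)/sin δ ≈ 0.740, b = sin(fδ)/sin δ ≈ 0.295.
p = a·p₁ + b·p₂ ≈ (0.693, 0.360, 0.625); φ = arcsin(p_z) ≈ 38.67°, λ = atan2(p_y, p_x) ≈ 27.42°.

≈ lat 39°, lon 27°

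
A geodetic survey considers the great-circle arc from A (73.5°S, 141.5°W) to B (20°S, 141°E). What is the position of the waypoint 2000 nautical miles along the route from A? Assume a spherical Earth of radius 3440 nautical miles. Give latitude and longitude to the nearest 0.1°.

The haversine formula gives a central angle δ ≈ 1.175 rad (67.3°) between the endpoints. The total great-circle distance is δ·R ≈ 1.175 × 3440 ≈ 4041 nmi, so the target fraction is f = 2000/4041 ≈ 0.495.
Interpolate at f ≈ 0.495 with slerp weights a = sin((1−f)δ)/sin δ ≈ 0.606, b = sin(fδ)/sin δ ≈ 0.595.
p = a·p₁ + b·p₂ ≈ (-0.569, 0.245, -0.785); φ = arcsin(p_z) ≈ -51.70°, λ = atan2(p_y, p_x) ≈ 156.73°.

≈ (51.7°S, 156.7°E)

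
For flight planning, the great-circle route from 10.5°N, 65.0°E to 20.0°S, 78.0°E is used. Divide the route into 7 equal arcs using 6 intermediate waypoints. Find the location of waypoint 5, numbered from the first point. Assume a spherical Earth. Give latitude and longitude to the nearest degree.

≈ 11°S, 74°E

Write both endpoints as unit vectors p₁, p₂ with components (cos φ cos λ, cos φ sin λ, sin φ).
The central angle between the endpoints is δ = arccos(p₁·p₂) ≈ 0.577 rad (33.1°).
Interpolate at f = 5/7 with slerp weights a = sin((1−f)δ)/sin δ ≈ 0.301, b = sin(fδ)/sin δ ≈ 0.734.
p = a·p₁ + b·p₂ ≈ (0.268, 0.943, -0.196); φ = arcsin(p_z) ≈ -11.32°, λ = atan2(p_y, p_x) ≈ 74.11°.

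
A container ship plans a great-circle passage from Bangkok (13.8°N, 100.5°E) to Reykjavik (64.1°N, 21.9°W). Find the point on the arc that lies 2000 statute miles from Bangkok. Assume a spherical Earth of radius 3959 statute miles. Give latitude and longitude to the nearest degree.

≈ 40°N, 87°E

The haversine formula gives a central angle δ ≈ 1.584 rad (90.7°) between the endpoints. The total great-circle distance is δ·R ≈ 1.584 × 3959 ≈ 6269 mi, so the target fraction is f = 2000/6269 ≈ 0.319.
Interpolate at f ≈ 0.319 with slerp weights a = sin((1−f)δ)/sin δ ≈ 0.881, b = sin(fδ)/sin δ ≈ 0.484.
p = a·p₁ + b·p₂ ≈ (0.040, 0.763, 0.646); φ = arcsin(p_z) ≈ 40.21°, λ = atan2(p_y, p_x) ≈ 86.98°.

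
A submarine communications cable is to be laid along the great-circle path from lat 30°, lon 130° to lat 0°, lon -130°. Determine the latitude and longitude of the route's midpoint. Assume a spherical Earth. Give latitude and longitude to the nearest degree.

≈ lat 23°, lon -175°

Convert each endpoint to a unit vector on the sphere (x = cos φ cos λ, y = cos φ sin λ, z = sin φ).
The central angle between the endpoints is δ = arccos(p₁·p₂) ≈ 1.722 rad (98.6°).
Interpolate at f = 1/2 with slerp weights a = sin((1−f)δ)/sin δ ≈ 0.767, b = sin(fδ)/sin δ ≈ 0.767.
p = a·p₁ + b·p₂ ≈ (-0.920, -0.079, 0.384); φ = arcsin(p_z) ≈ 22.55°, λ = atan2(p_y, p_x) ≈ -175.11°.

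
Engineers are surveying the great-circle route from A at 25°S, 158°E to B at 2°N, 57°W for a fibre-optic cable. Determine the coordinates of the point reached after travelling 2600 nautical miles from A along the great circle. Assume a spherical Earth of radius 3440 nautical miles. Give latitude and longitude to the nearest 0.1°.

The haversine formula gives a central angle δ ≈ 2.429 rad (139.2°) between the endpoints. The total great-circle distance is δ·R ≈ 2.429 × 3440 ≈ 8356 nmi, so the target fraction is f = 2600/8356 ≈ 0.311.
Interpolate at f ≈ 0.311 with slerp weights a = sin((1−f)δ)/sin δ ≈ 1.522, b = sin(fδ)/sin δ ≈ 1.049.
p = a·p₁ + b·p₂ ≈ (-0.708, -0.363, -0.606); φ = arcsin(p_z) ≈ -37.33°, λ = atan2(p_y, p_x) ≈ -152.86°.

≈ 37.3°S, 152.9°W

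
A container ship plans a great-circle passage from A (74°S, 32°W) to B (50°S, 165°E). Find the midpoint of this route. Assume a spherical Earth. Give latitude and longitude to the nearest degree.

≈ (77°S, 177°E)

Write both endpoints as unit vectors p₁, p₂ with components (cos φ cos λ, cos φ sin λ, sin φ).
The central angle between the endpoints is δ = arccos(p₁·p₂) ≈ 0.968 rad (55.5°).
Interpolate at f = 1/2 with slerp weights a = sin((1−f)δ)/sin δ ≈ 0.565, b = sin(fδ)/sin δ ≈ 0.565.
p = a·p₁ + b·p₂ ≈ (-0.219, 0.011, -0.976); φ = arcsin(p_z) ≈ -77.35°, λ = atan2(p_y, p_x) ≈ 177.00°.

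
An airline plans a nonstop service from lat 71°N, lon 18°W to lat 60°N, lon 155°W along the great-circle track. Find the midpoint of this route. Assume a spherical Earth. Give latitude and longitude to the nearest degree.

≈ lat 79°N, lon 115°W

The haversine formula gives a central angle δ ≈ 0.796 rad (45.6°) between the endpoints.
Interpolate at f = 1/2 with slerp weights a = sin((1−f)δ)/sin δ ≈ 0.542, b = sin(fδ)/sin δ ≈ 0.542.
p = a·p₁ + b·p₂ ≈ (-0.078, -0.169, 0.983); φ = arcsin(p_z) ≈ 79.27°, λ = atan2(p_y, p_x) ≈ -114.71°.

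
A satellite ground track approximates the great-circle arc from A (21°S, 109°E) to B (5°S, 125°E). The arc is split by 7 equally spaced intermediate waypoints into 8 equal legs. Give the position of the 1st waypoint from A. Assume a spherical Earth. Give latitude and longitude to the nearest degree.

Write both endpoints as unit vectors p₁, p₂ with components (cos φ cos λ, cos φ sin λ, sin φ).
The central angle between the endpoints is δ = arccos(p₁·p₂) ≈ 0.389 rad (22.3°).
Interpolate at f = 1/8 with slerp weights a = sin((1−f)δ)/sin δ ≈ 0.880, b = sin(fδ)/sin δ ≈ 0.128.
p = a·p₁ + b·p₂ ≈ (-0.341, 0.882, -0.327); φ = arcsin(p_z) ≈ -19.06°, λ = atan2(p_y, p_x) ≈ 111.13°.

≈ (19°S, 111°E)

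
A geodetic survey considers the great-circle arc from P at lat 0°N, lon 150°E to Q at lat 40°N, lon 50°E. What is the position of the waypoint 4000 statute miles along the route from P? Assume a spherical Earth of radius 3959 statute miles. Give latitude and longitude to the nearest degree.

≈ lat 33°N, lon 100°E

Write both endpoints as unit vectors p₁, p₂ with components (cos φ cos λ, cos φ sin λ, sin φ).
The central angle between the endpoints is δ = arccos(p₁·p₂) ≈ 1.704 rad (97.6°). The total great-circle distance is δ·R ≈ 1.704 × 3959 ≈ 6747 mi, so the target fraction is f = 4000/6747 ≈ 0.593.
Interpolate at f ≈ 0.593 with slerp weights a = sin((1−f)δ)/sin δ ≈ 0.645, b = sin(fδ)/sin δ ≈ 0.855.
p = a·p₁ + b·p₂ ≈ (-0.138, 0.824, 0.549); φ = arcsin(p_z) ≈ 33.32°, λ = atan2(p_y, p_x) ≈ 99.50°.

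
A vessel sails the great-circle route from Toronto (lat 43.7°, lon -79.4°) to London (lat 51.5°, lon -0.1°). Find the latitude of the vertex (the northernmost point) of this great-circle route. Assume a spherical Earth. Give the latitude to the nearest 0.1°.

≈ 55.5°

The great circle lies in the plane with unit normal n̂ = (p₁ × p₂)/|p₁ × p₂|.
Here n̂_z ≈ +0.566; the vertex latitude is φ_max = arccos|n̂_z| ≈ 55.5°.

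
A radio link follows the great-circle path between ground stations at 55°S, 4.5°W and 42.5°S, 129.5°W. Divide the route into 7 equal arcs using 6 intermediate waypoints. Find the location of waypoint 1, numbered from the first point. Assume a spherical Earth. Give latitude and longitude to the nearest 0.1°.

From cos δ = sin φ₁ sin φ₂ + cos φ₁ cos φ₂ cos Δλ, the central angle is δ ≈ 1.255 rad (71.9°).
Interpolate at f = 1/7 with slerp weights a = sin((1−f)δ)/sin δ ≈ 0.926, b = sin(fδ)/sin δ ≈ 0.188.
p = a·p₁ + b·p₂ ≈ (0.441, -0.148, -0.885); φ = arcsin(p_z) ≈ -62.25°, λ = atan2(p_y, p_x) ≈ -18.58°.

≈ 62.3°S, 18.6°W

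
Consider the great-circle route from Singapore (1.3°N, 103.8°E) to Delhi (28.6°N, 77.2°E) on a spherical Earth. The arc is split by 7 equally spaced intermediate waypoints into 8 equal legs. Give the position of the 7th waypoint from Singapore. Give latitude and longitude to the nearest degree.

Write both endpoints as unit vectors p₁, p₂ with components (cos φ cos λ, cos φ sin λ, sin φ).
The central angle between the endpoints is δ = arccos(p₁·p₂) ≈ 0.651 rad (37.3°).
Interpolate at f = 7/8 with slerp weights a = sin((1−f)δ)/sin δ ≈ 0.134, b = sin(fδ)/sin δ ≈ 0.890.
p = a·p₁ + b·p₂ ≈ (0.141, 0.892, 0.429); φ = arcsin(p_z) ≈ 25.41°, λ = atan2(p_y, p_x) ≈ 81.01°.

≈ 25°N, 81°E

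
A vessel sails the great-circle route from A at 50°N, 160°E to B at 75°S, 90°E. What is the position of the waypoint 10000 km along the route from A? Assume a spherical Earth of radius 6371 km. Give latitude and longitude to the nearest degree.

Convert each endpoint to a unit vector on the sphere (x = cos φ cos λ, y = cos φ sin λ, z = sin φ).
The central angle between the endpoints is δ = arccos(p₁·p₂) ≈ 2.323 rad (133.1°). The total great-circle distance is δ·R ≈ 2.323 × 6371 ≈ 14798 km, so the target fraction is f = 10000/14798 ≈ 0.676.
Interpolate at f ≈ 0.676 with slerp weights a = sin((1−f)δ)/sin δ ≈ 0.936, b = sin(fδ)/sin δ ≈ 1.369.
p = a·p₁ + b·p₂ ≈ (-0.566, 0.560, -0.605); φ = arcsin(p_z) ≈ -37.24°, λ = atan2(p_y, p_x) ≈ 135.27°.

≈ 37°S, 135°E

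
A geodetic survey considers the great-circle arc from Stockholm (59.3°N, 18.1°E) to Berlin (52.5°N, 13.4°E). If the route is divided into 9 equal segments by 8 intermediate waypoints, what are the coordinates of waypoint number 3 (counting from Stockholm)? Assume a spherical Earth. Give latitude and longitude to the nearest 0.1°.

Convert each endpoint to a unit vector on the sphere (x = cos φ cos λ, y = cos φ sin λ, z = sin φ).
The central angle between the endpoints is δ = arccos(p₁·p₂) ≈ 0.127 rad (7.3°).
Interpolate at f = 3/9 with slerp weights a = sin((1−f)δ)/sin δ ≈ 0.668, b = sin(fδ)/sin δ ≈ 0.334.
p = a·p₁ + b·p₂ ≈ (0.522, 0.153, 0.839); φ = arcsin(p_z) ≈ 57.05°, λ = atan2(p_y, p_x) ≈ 16.34°.

≈ 57.1°N, 16.3°E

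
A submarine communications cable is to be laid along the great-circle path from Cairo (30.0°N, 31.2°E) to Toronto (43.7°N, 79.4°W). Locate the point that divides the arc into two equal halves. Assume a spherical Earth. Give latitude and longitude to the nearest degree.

The haversine formula gives a central angle δ ≈ 1.445 rad (82.8°) between the endpoints.
Interpolate at f = 1/2 with slerp weights a = sin((1−f)δ)/sin δ ≈ 0.667, b = sin(fδ)/sin δ ≈ 0.667.
p = a·p₁ + b·p₂ ≈ (0.582, -0.175, 0.794); φ = arcsin(p_z) ≈ 52.55°, λ = atan2(p_y, p_x) ≈ -16.69°.

≈ 53°N, 17°W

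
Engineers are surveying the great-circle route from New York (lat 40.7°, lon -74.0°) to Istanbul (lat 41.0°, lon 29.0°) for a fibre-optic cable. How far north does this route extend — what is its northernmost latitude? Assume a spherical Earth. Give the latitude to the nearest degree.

The great circle lies in the plane with unit normal n̂ = (p₁ × p₂)/|p₁ × p₂|.
Here n̂_z ≈ +0.584; the vertex latitude is φ_max = arccos|n̂_z| ≈ 54.2°.

≈ 54°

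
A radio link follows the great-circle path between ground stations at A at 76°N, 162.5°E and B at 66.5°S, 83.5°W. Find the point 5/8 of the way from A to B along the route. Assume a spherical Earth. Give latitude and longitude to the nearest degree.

≈ 11°S, 115°W

The haversine formula gives a central angle δ ≈ 2.763 rad (158.3°) between the endpoints.
Interpolate at f = 5/8 with slerp weights a = sin((1−f)δ)/sin δ ≈ 2.326, b = sin(fδ)/sin δ ≈ 2.670.
p = a·p₁ + b·p₂ ≈ (-0.416, -0.889, -0.192); φ = arcsin(p_z) ≈ -11.09°, λ = atan2(p_y, p_x) ≈ -115.09°.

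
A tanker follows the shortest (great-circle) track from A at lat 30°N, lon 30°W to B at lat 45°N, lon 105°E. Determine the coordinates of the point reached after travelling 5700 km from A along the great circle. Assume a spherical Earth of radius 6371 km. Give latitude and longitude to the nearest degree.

Write both endpoints as unit vectors p₁, p₂ with components (cos φ cos λ, cos φ sin λ, sin φ).
The central angle between the endpoints is δ = arccos(p₁·p₂) ≈ 1.650 rad (94.6°). The total great-circle distance is δ·R ≈ 1.650 × 6371 ≈ 10514 km, so the target fraction is f = 5700/10514 ≈ 0.542.
Interpolate at f ≈ 0.542 with slerp weights a = sin((1−f)δ)/sin δ ≈ 0.688, b = sin(fδ)/sin δ ≈ 0.782.
p = a·p₁ + b·p₂ ≈ (0.373, 0.237, 0.897); φ = arcsin(p_z) ≈ 63.80°, λ = atan2(p_y, p_x) ≈ 32.40°.

≈ lat 64°N, lon 32°E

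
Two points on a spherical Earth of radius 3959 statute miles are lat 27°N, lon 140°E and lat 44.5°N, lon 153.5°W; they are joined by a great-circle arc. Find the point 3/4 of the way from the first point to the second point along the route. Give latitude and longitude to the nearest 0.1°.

≈ lat 44.1°N, lon 172.8°W

Convert each endpoint to a unit vector on the sphere (x = cos φ cos λ, y = cos φ sin λ, z = sin φ).
The central angle between the endpoints is δ = arccos(p₁·p₂) ≈ 0.962 rad (55.1°).
Interpolate at f = 3/4 with slerp weights a = sin((1−f)δ)/sin δ ≈ 0.290, b = sin(fδ)/sin δ ≈ 0.805.
p = a·p₁ + b·p₂ ≈ (-0.712, -0.090, 0.696); φ = arcsin(p_z) ≈ 44.12°, λ = atan2(p_y, p_x) ≈ -172.80°.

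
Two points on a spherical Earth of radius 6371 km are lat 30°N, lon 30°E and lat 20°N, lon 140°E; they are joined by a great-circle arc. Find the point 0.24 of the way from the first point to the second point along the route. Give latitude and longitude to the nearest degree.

≈ lat 38°N, lon 56°E

From cos δ = sin φ₁ sin φ₂ + cos φ₁ cos φ₂ cos Δλ, the central angle is δ ≈ 1.678 rad (96.2°).
Interpolate at f = 0.24 with slerp weights a = sin((1−f)δ)/sin δ ≈ 0.962, b = sin(fδ)/sin δ ≈ 0.394.
p = a·p₁ + b·p₂ ≈ (0.438, 0.655, 0.616); φ = arcsin(p_z) ≈ 38.02°, λ = atan2(p_y, p_x) ≈ 56.23°.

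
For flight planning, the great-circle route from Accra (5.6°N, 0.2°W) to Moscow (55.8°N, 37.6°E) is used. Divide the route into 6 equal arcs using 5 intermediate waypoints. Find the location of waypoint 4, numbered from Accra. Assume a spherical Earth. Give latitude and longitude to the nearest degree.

Write both endpoints as unit vectors p₁, p₂ with components (cos φ cos λ, cos φ sin λ, sin φ).
The central angle between the endpoints is δ = arccos(p₁·p₂) ≈ 1.021 rad (58.5°).
Interpolate at f = 4/6 with slerp weights a = sin((1−f)δ)/sin δ ≈ 0.391, b = sin(fδ)/sin δ ≈ 0.738.
p = a·p₁ + b·p₂ ≈ (0.718, 0.252, 0.649); φ = arcsin(p_z) ≈ 40.44°, λ = atan2(p_y, p_x) ≈ 19.32°.

≈ 40°N, 19°E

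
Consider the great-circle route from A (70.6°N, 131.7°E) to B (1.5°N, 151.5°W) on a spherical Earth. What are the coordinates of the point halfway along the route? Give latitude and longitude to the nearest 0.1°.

≈ (40.8°N, 168.2°W)

Write both endpoints as unit vectors p₁, p₂ with components (cos φ cos λ, cos φ sin λ, sin φ).
The central angle between the endpoints is δ = arccos(p₁·p₂) ≈ 1.470 rad (84.2°).
Interpolate at f = 1/2 with slerp weights a = sin((1−f)δ)/sin δ ≈ 0.674, b = sin(fδ)/sin δ ≈ 0.674.
p = a·p₁ + b·p₂ ≈ (-0.741, -0.154, 0.653); φ = arcsin(p_z) ≈ 40.80°, λ = atan2(p_y, p_x) ≈ -168.24°.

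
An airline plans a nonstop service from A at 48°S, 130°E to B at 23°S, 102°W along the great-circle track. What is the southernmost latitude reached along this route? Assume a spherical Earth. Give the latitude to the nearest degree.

≈ 61°S

The great circle lies in the plane with unit normal n̂ = (p₁ × p₂)/|p₁ × p₂|.
Here n̂_z ≈ +0.487; the vertex latitude is φ_max = arccos|n̂_z| ≈ 60.8°.
Check via Clairaut: cos φ_max = |cos φ₁| · sin C = cos(48.0°)·sin(133.3°) ≈ 0.487, again giving ≈ 60.8°.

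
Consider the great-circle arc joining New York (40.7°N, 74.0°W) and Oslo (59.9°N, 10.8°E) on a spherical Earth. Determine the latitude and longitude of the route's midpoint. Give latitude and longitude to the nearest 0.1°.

≈ 58.1°N, 42.1°W

From cos δ = sin φ₁ sin φ₂ + cos φ₁ cos φ₂ cos Δλ, the central angle is δ ≈ 0.929 rad (53.2°).
Interpolate at f = 1/2 with slerp weights a = sin((1−f)δ)/sin δ ≈ 0.559, b = sin(fδ)/sin δ ≈ 0.559.
p = a·p₁ + b·p₂ ≈ (0.392, -0.355, 0.849); φ = arcsin(p_z) ≈ 58.05°, λ = atan2(p_y, p_x) ≈ -42.14°.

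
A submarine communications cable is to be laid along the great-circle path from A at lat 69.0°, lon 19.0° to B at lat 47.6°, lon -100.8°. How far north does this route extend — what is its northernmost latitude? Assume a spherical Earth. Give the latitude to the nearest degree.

The great circle lies in the plane with unit normal n̂ = (p₁ × p₂)/|p₁ × p₂|.
Here n̂_z ≈ -0.255; the vertex latitude is φ_max = arccos|n̂_z| ≈ 75.2°.
Check via Clairaut: cos φ_max = |cos φ₁| · sin C = cos(69.0°)·sin(45.4°) ≈ 0.255, again giving ≈ 75.2°.

≈ 75°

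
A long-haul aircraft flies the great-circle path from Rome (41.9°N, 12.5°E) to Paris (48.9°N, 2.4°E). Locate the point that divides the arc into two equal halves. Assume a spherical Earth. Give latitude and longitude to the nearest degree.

Convert each endpoint to a unit vector on the sphere (x = cos φ cos λ, y = cos φ sin λ, z = sin φ).
The central angle between the endpoints is δ = arccos(p₁·p₂) ≈ 0.174 rad (9.9°).
Interpolate at f = 1/2 with slerp weights a = sin((1−f)δ)/sin δ ≈ 0.502, b = sin(fδ)/sin δ ≈ 0.502.
p = a·p₁ + b·p₂ ≈ (0.694, 0.095, 0.713); φ = arcsin(p_z) ≈ 45.51°, λ = atan2(p_y, p_x) ≈ 7.76°.

≈ (46°N, 8°E)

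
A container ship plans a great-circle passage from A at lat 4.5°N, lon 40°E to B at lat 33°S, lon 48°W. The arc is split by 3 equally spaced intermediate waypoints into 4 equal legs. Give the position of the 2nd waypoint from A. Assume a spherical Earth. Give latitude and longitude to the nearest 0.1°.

Convert each endpoint to a unit vector on the sphere (x = cos φ cos λ, y = cos φ sin λ, z = sin φ).
The central angle between the endpoints is δ = arccos(p₁·p₂) ≈ 1.584 rad (90.8°).
Interpolate at f = 2/4 with slerp weights a = sin((1−f)δ)/sin δ ≈ 0.712, b = sin(fδ)/sin δ ≈ 0.712.
p = a·p₁ + b·p₂ ≈ (0.943, 0.012, -0.332); φ = arcsin(p_z) ≈ -19.38°, λ = atan2(p_y, p_x) ≈ 0.76°.

≈ lat 19.4°S, lon 0.8°E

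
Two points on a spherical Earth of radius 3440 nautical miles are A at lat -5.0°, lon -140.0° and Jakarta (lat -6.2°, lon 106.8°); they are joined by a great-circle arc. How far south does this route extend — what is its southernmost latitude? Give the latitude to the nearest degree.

The great circle lies in the plane with unit normal n̂ = (p₁ × p₂)/|p₁ × p₂|.
Here n̂_z ≈ -0.984; the vertex latitude is φ_max = arccos|n̂_z| ≈ 10.1°.
Check via Clairaut: cos φ_max = |cos φ₁| · sin C = cos(5.0°)·sin(98.8°) ≈ 0.984, again giving ≈ 10.1°.

≈ -10°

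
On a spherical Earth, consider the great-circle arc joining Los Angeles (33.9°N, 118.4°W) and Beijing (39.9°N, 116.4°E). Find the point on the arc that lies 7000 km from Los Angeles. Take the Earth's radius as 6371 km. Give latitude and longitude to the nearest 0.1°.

Write both endpoints as unit vectors p₁, p₂ with components (cos φ cos λ, cos φ sin λ, sin φ).
The central angle between the endpoints is δ = arccos(p₁·p₂) ≈ 1.580 rad (90.5°). The total great-circle distance is δ·R ≈ 1.580 × 6371 ≈ 10067 km, so the target fraction is f = 7000/10067 ≈ 0.695.
Interpolate at f ≈ 0.695 with slerp weights a = sin((1−f)δ)/sin δ ≈ 0.463, b = sin(fδ)/sin δ ≈ 0.891.
p = a·p₁ + b·p₂ ≈ (-0.487, 0.274, 0.830); φ = arcsin(p_z) ≈ 56.05°, λ = atan2(p_y, p_x) ≈ 150.62°.

≈ 56.1°N, 150.6°E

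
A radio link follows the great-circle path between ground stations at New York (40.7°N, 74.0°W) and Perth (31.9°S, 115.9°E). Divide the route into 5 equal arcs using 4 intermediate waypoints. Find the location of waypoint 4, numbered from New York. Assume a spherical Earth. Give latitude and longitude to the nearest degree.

≈ (4°S, 137°E)

Convert each endpoint to a unit vector on the sphere (x = cos φ cos λ, y = cos φ sin λ, z = sin φ).
The central angle between the endpoints is δ = arccos(p₁·p₂) ≈ 2.935 rad (168.1°).
Interpolate at f = 4/5 with slerp weights a = sin((1−f)δ)/sin δ ≈ 2.694, b = sin(fδ)/sin δ ≈ 3.469.
p = a·p₁ + b·p₂ ≈ (-0.724, 0.686, -0.076); φ = arcsin(p_z) ≈ -4.39°, λ = atan2(p_y, p_x) ≈ 136.52°.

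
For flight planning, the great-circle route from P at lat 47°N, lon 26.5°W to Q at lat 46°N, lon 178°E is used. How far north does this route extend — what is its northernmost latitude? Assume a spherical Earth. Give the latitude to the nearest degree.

The great circle lies in the plane with unit normal n̂ = (p₁ × p₂)/|p₁ × p₂|.
Here n̂_z ≈ -0.197; the vertex latitude is φ_max = arccos|n̂_z| ≈ 78.6°.

≈ 79°N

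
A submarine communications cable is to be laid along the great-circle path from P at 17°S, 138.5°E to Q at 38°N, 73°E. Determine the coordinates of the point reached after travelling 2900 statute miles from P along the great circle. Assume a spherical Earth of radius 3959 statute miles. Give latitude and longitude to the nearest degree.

≈ 13°N, 109°E

Convert each endpoint to a unit vector on the sphere (x = cos φ cos λ, y = cos φ sin λ, z = sin φ).
The central angle between the endpoints is δ = arccos(p₁·p₂) ≈ 1.438 rad (82.4°). The total great-circle distance is δ·R ≈ 1.438 × 3959 ≈ 5693 mi, so the target fraction is f = 2900/5693 ≈ 0.509.
Interpolate at f ≈ 0.509 with slerp weights a = sin((1−f)δ)/sin δ ≈ 0.654, b = sin(fδ)/sin δ ≈ 0.675.
p = a·p₁ + b·p₂ ≈ (-0.313, 0.923, 0.224); φ = arcsin(p_z) ≈ 12.95°, λ = atan2(p_y, p_x) ≈ 108.74°.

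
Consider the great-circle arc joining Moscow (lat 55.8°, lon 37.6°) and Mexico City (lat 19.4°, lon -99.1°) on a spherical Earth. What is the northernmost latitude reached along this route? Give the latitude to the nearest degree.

≈ 69°

The great circle lies in the plane with unit normal n̂ = (p₁ × p₂)/|p₁ × p₂|.
Here n̂_z ≈ -0.366; the vertex latitude is φ_max = arccos|n̂_z| ≈ 68.5°.
Check via Clairaut: cos φ_max = |cos φ₁| · sin C = cos(55.8°)·sin(40.6°) ≈ 0.366, again giving ≈ 68.5°.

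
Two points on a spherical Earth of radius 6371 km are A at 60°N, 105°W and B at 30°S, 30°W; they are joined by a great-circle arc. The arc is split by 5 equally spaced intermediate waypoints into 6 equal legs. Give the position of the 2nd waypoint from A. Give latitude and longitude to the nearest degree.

The haversine formula gives a central angle δ ≈ 1.898 rad (108.7°) between the endpoints.
Interpolate at f = 2/6 with slerp weights a = sin((1−f)δ)/sin δ ≈ 1.007, b = sin(fδ)/sin δ ≈ 0.624.
p = a·p₁ + b·p₂ ≈ (0.338, -0.757, 0.560); φ = arcsin(p_z) ≈ 34.05°, λ = atan2(p_y, p_x) ≈ -65.94°.

≈ 34°N, 66°W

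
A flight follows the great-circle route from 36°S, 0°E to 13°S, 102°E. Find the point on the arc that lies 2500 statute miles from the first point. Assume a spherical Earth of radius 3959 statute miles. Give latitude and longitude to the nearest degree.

Convert each endpoint to a unit vector on the sphere (x = cos φ cos λ, y = cos φ sin λ, z = sin φ).
The central angle between the endpoints is δ = arccos(p₁·p₂) ≈ 1.602 rad (91.8°). The total great-circle distance is δ·R ≈ 1.602 × 3959 ≈ 6344 mi, so the target fraction is f = 2500/6344 ≈ 0.394.
Interpolate at f ≈ 0.394 with slerp weights a = sin((1−f)δ)/sin δ ≈ 0.826, b = sin(fδ)/sin δ ≈ 0.591.
p = a·p₁ + b·p₂ ≈ (0.548, 0.563, -0.618); φ = arcsin(p_z) ≈ -38.19°, λ = atan2(p_y, p_x) ≈ 45.74°.

≈ 38°S, 46°E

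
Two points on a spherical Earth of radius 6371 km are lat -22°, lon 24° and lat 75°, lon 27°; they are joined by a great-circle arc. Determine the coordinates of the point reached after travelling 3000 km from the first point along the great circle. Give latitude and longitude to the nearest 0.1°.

Convert each endpoint to a unit vector on the sphere (x = cos φ cos λ, y = cos φ sin λ, z = sin φ).
The central angle between the endpoints is δ = arccos(p₁·p₂) ≈ 1.693 rad (97.0°). The total great-circle distance is δ·R ≈ 1.693 × 6371 ≈ 10788 km, so the target fraction is f = 3000/10788 ≈ 0.278.
Interpolate at f ≈ 0.278 with slerp weights a = sin((1−f)δ)/sin δ ≈ 0.947, b = sin(fδ)/sin δ ≈ 0.457.
p = a·p₁ + b·p₂ ≈ (0.908, 0.411, 0.087); φ = arcsin(p_z) ≈ 4.98°, λ = atan2(p_y, p_x) ≈ 24.36°.

≈ lat 5.0°, lon 24.4°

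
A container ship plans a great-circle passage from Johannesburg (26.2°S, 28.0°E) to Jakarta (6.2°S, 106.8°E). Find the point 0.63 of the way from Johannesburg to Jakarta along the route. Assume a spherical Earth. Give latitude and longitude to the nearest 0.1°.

≈ 17.4°S, 79.9°E

Convert each endpoint to a unit vector on the sphere (x = cos φ cos λ, y = cos φ sin λ, z = sin φ).
The central angle between the endpoints is δ = arccos(p₁·p₂) ≈ 1.348 rad (77.2°).
Interpolate at f = 0.63 with slerp weights a = sin((1−f)δ)/sin δ ≈ 0.490, b = sin(fδ)/sin δ ≈ 0.770.
p = a·p₁ + b·p₂ ≈ (0.167, 0.939, -0.300); φ = arcsin(p_z) ≈ -17.44°, λ = atan2(p_y, p_x) ≈ 79.90°.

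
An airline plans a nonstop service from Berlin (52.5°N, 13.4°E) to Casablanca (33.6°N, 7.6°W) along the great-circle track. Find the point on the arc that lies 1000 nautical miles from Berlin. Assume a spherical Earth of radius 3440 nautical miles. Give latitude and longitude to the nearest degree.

≈ (40°N, 2°W)

Convert each endpoint to a unit vector on the sphere (x = cos φ cos λ, y = cos φ sin λ, z = sin φ).
The central angle between the endpoints is δ = arccos(p₁·p₂) ≈ 0.422 rad (24.2°). The total great-circle distance is δ·R ≈ 0.422 × 3440 ≈ 1451 nmi, so the target fraction is f = 1000/1451 ≈ 0.689.
Interpolate at f ≈ 0.689 with slerp weights a = sin((1−f)δ)/sin δ ≈ 0.319, b = sin(fδ)/sin δ ≈ 0.700.
p = a·p₁ + b·p₂ ≈ (0.767, -0.032, 0.641); φ = arcsin(p_z) ≈ 39.84°, λ = atan2(p_y, p_x) ≈ -2.40°.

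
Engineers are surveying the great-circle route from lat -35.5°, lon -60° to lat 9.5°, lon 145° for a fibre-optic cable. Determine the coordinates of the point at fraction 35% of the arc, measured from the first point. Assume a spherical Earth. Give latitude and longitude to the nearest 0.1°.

≈ lat -52.6°, lon -130.0°

From cos δ = sin φ₁ sin φ₂ + cos φ₁ cos φ₂ cos Δλ, the central angle is δ ≈ 2.538 rad (145.4°).
Interpolate at f = 0.35 with slerp weights a = sin((1−f)δ)/sin δ ≈ 1.757, b = sin(fδ)/sin δ ≈ 1.368.
p = a·p₁ + b·p₂ ≈ (-0.390, -0.465, -0.795); φ = arcsin(p_z) ≈ -52.63°, λ = atan2(p_y, p_x) ≈ -129.99°.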